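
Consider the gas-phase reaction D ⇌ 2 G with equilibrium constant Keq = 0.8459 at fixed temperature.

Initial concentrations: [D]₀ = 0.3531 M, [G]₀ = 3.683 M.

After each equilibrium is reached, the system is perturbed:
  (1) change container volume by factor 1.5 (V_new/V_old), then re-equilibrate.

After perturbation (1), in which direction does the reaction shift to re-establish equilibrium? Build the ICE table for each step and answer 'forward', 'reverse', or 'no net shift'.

Q₀ = 38.42 vs Keq = 0.8459 ⇒ Q>K, reverse
Step 1:
                    D           G
  I            0.3531       3.683
  C             1.258      -2.516
  E             1.611       1.167
  solve Keq expr → x = -1.258; check Q = 0.8459
Then change container volume by factor 1.5 (V_new/V_old).
Step 2:
                    D           G
  I             1.074      0.7782
  C          -0.07135      0.1427
  E             1.003      0.9209
  solve Keq expr → x = 0.07135; check Q = 0.8459

Direction: forward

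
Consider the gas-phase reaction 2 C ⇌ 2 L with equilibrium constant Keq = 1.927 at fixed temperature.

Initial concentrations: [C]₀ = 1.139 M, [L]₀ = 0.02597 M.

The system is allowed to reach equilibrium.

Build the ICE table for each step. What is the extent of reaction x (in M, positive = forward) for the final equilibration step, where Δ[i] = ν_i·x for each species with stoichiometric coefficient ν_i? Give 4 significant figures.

x = 0.3256 M

Q₀ = 5.1987e-04 vs Keq = 1.927 ⇒ Q<K, forward
Step 1:
                  C         L
  Initial     1.139   0.02597
  Change    -0.6512    0.6512
  Equil      0.4878    0.6772
  solve Keq expr → x = 0.3256; check Q = 1.927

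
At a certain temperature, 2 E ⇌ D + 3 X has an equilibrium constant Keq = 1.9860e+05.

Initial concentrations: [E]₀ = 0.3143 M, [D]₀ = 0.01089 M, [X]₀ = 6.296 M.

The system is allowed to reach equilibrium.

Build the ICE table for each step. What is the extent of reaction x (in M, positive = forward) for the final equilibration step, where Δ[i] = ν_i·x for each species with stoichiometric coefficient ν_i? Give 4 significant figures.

x = 0.1493 M

Q₀ = 27.51 vs Keq = 1.9860e+05 ⇒ Q<K, forward
Step 1:
                   E          D          X
  init        0.3143    0.01089      6.296
  Δ          -0.2986     0.1493     0.4479
  eq         0.01573     0.1602      6.744
  solve Keq expr → x = 0.1493; check Q = 1.9860e+05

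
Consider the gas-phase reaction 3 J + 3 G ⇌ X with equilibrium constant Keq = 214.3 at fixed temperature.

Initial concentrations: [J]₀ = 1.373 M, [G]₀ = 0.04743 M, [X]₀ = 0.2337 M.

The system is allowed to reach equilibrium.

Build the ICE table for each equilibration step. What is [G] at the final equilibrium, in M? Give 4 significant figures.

[G]_eq = 0.07272 M

Q₀ = 846.2 vs Keq = 214.3 ⇒ Q>K, reverse
Step 1:
                  J         G         X
  init        1.373   0.04743    0.2337
  Δ         0.02529   0.02529 -0.008429
  eq          1.398   0.07272    0.2253
  solve Keq expr → x = -0.008429; check Q = 214.3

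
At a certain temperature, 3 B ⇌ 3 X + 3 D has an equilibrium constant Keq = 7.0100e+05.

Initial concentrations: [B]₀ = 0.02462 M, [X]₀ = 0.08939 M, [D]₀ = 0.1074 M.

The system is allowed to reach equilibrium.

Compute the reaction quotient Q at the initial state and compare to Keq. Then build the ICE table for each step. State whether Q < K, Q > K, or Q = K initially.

Q₀ = 0.05929; Q < K (proceeds forward)

Q₀ = 0.05929 vs Keq = 7.0100e+05 ⇒ Q<K, forward
Step 1:
                  B         X         D
  I         0.02462   0.08939    0.1074
  C        -0.02445   0.02445   0.02445
  E       1.6897e-04    0.1138    0.1319
  solve Keq expr → x = 0.00815; check Q = 7.0100e+05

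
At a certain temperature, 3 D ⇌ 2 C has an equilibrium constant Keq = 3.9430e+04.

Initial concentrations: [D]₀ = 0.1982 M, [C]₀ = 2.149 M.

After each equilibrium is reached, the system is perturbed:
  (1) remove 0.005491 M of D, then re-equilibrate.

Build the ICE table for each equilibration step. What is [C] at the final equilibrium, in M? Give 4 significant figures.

Q₀ = 593.1 vs Keq = 3.9430e+04 ⇒ Q<K, forward
Step 1:
                    D           C
  Initial      0.1982       2.149
  Change      -0.1478     0.09853
  Equil       0.05041       2.248
  solve Keq expr → x = 0.04926; check Q = 3.9430e+04
Then remove 0.005491 M of D.
Step 2:
                    D           C
  Initial     0.04492       2.248
  Change     0.005437   -0.003625
  Equil       0.05036       2.244
  solve Keq expr → x = -0.001812; check Q = 3.9430e+04

[C]_eq = 2.244 M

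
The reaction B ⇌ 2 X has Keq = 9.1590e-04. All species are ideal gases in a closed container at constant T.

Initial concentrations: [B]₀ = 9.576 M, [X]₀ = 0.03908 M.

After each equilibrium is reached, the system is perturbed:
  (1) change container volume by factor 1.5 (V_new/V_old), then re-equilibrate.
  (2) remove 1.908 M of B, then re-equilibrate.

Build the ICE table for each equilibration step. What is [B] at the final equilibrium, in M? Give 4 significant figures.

Q₀ = 1.5949e-04 vs Keq = 9.1590e-04 ⇒ Q<K, forward
Step 1:
                    B           X
  I             9.576     0.03908
  C          -0.02722     0.05444
  E             9.549     0.09352
  solve Keq expr → x = 0.02722; check Q = 9.1590e-04
Then change container volume by factor 1.5 (V_new/V_old).
Step 2:
                    B           X
  I             6.366     0.06235
  C         -0.006985     0.01397
  E             6.359     0.07632
  solve Keq expr → x = 0.006985; check Q = 9.1590e-04
Then remove 1.908 M of B.
Step 3:
                    B           X
  I             4.451     0.07632
  C          0.006212    -0.01242
  E             4.457     0.06389
  solve Keq expr → x = -0.006212; check Q = 9.1590e-04

[B]_eq = 4.457 M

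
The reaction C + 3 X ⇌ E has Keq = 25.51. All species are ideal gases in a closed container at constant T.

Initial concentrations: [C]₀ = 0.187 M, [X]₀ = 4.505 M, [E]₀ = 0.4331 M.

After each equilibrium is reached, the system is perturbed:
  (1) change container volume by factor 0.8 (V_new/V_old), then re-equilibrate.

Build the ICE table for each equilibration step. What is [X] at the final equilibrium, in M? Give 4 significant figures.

[X]_eq = 4.931 M

Q₀ = 0.02533 vs Keq = 25.51 ⇒ Q<K, forward
Step 1:
                  C         X         E
  Initial     0.187     4.505    0.4331
  Change    -0.1866   -0.5598    0.1866
  Equil   3.9561e-04     3.945    0.6197
  solve Keq expr → x = 0.1866; check Q = 25.51
Then change container volume by factor 0.8 (V_new/V_old).
Step 2:
                  C         X         E
  Initial 4.9452e-04     4.931    0.7746
  Change  -2.4113e-04 -7.2340e-04 2.4113e-04
  Equil   2.5338e-04     4.931    0.7749
  solve Keq expr → x = 2.4113e-04; check Q = 25.51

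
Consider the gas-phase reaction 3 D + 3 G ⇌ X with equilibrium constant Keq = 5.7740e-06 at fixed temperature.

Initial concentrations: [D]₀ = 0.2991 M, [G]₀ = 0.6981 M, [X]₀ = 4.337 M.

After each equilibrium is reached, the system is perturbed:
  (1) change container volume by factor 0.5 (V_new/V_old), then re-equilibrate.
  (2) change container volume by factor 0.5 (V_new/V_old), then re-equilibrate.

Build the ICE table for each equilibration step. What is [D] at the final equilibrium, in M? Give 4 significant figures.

Q₀ = 476.4 vs Keq = 5.7740e-06 ⇒ Q>K, reverse
Step 1:
                   D          G          X
  init        0.2991     0.6981      4.337
  Δ            7.712      7.712     -2.571
  eq           8.011       8.41      1.766
  solve Keq expr → x = -2.571; check Q = 5.7740e-06
Then change container volume by factor 0.5 (V_new/V_old).
Step 2:
                   D          G          X
  init         16.02      16.82      3.532
  Δ           -6.441     -6.441      2.147
  eq           9.582      10.38       5.68
  solve Keq expr → x = 2.147; check Q = 5.7740e-06
Then change container volume by factor 0.5 (V_new/V_old).
Step 3:
                   D          G          X
  init         19.16      20.76      11.36
  Δ           -8.325     -8.325      2.775
  eq           10.84      12.43      14.13
  solve Keq expr → x = 2.775; check Q = 5.7740e-06

[D]_eq = 10.84 M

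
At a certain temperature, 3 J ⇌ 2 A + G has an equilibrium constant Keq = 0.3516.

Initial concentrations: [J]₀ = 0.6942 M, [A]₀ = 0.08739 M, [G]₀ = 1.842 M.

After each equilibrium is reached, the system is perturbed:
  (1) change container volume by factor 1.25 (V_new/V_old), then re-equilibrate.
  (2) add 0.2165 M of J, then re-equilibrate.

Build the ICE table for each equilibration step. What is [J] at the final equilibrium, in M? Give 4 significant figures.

Q₀ = 0.04205 vs Keq = 0.3516 ⇒ Q<K, forward
Step 1:
                   J          A          G
  I           0.6942    0.08739      1.842
  C          -0.1377    0.09178    0.04589
  E           0.5565     0.1792      1.888
  solve Keq expr → x = 0.04589; check Q = 0.3516
Then change container volume by factor 1.25 (V_new/V_old).
Step 2:
                   J          A          G
  I           0.4452     0.1433       1.51
  C                0          0          0
  E           0.4452     0.1433       1.51
  solve Keq expr → x = 0; check Q = 0.3516
Then add 0.2165 M of J.
Step 3:
                   J          A          G
  I           0.6617     0.1433       1.51
  C          -0.0926    0.06173    0.03087
  E           0.5691     0.2051      1.541
  solve Keq expr → x = 0.03087; check Q = 0.3516

[J]_eq = 0.5691 M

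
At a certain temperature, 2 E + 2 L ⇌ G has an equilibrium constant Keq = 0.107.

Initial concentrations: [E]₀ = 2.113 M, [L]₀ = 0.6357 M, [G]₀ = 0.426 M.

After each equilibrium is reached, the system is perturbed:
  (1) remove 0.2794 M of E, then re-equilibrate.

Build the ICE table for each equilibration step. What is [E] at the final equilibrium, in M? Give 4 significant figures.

[E]_eq = 2.044 M

Q₀ = 0.2361 vs Keq = 0.107 ⇒ Q>K, reverse
Step 1:
                   E          L          G
  init         2.113     0.6357      0.426
  Δ           0.1576     0.1576   -0.07881
  eq           2.271     0.7933     0.3472
  solve Keq expr → x = -0.07881; check Q = 0.107
Then remove 0.2794 M of E.
Step 2:
                   E          L          G
  init         1.991     0.7933     0.3472
  Δ          0.05327    0.05327   -0.02664
  eq           2.044     0.8466     0.3206
  solve Keq expr → x = -0.02664; check Q = 0.107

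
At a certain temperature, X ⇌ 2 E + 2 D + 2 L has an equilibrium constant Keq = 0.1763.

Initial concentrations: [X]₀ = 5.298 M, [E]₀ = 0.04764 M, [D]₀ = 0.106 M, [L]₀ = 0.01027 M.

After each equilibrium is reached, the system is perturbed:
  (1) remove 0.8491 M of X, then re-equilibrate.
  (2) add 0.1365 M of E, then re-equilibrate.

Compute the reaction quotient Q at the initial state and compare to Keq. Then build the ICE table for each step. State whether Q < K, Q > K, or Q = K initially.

Q₀ = 5.0767e-10 vs Keq = 0.1763 ⇒ Q<K, forward
Step 1:
                   X          E          D          L
  Initial      5.298    0.04764      0.106    0.01027
  Change       -0.46       0.92       0.92       0.92
  Equil        4.838     0.9676      1.026     0.9303
  solve Keq expr → x = 0.46; check Q = 0.1763
Then remove 0.8491 M of X.
Step 2:
                   X          E          D          L
  Initial      3.989     0.9676      1.026     0.9303
  Change      0.0151   -0.03021   -0.03021   -0.03021
  Equil        4.004     0.9374     0.9958     0.9001
  solve Keq expr → x = -0.0151; check Q = 0.1763
Then add 0.1365 M of E.
Step 3:
                   X          E          D          L
  Initial      4.004      1.074     0.9958     0.9001
  Change     0.02139   -0.04278   -0.04278   -0.04278
  Equil        4.025      1.031      0.953     0.8573
  solve Keq expr → x = -0.02139; check Q = 0.1763

Q₀ = 5.0767e-10; Q < K (proceeds forward)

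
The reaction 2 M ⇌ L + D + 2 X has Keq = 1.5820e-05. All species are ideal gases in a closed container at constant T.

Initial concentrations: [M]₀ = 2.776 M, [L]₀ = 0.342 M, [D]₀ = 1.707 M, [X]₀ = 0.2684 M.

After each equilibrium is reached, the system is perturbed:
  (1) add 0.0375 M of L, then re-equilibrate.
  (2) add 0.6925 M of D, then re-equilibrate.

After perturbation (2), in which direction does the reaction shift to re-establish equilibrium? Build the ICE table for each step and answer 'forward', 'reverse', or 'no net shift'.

Q₀ = 0.005457 vs Keq = 1.5820e-05 ⇒ Q>K, reverse
Step 1:
                   M          L          D          X
  I            2.776      0.342      1.707     0.2684
  C           0.2479     -0.124     -0.124    -0.2479
  E            3.024      0.218      1.583    0.02047
  solve Keq expr → x = -0.124; check Q = 1.5820e-05
Then add 0.0375 M of L.
Step 2:
                   M          L          D          X
  I            3.024     0.2555      1.583    0.02047
  C         0.001519 -7.5974e-04 -7.5974e-04  -0.001519
  E            3.025     0.2548      1.582    0.01895
  solve Keq expr → x = -7.5974e-04; check Q = 1.5820e-05
Then add 0.6925 M of D.
Step 3:
                   M          L          D          X
  I            3.025     0.2548      2.275    0.01895
  C         0.003077  -0.001538  -0.001538  -0.003077
  E            3.029     0.2532      2.273    0.01588
  solve Keq expr → x = -0.001538; check Q = 1.5820e-05

Direction: reverse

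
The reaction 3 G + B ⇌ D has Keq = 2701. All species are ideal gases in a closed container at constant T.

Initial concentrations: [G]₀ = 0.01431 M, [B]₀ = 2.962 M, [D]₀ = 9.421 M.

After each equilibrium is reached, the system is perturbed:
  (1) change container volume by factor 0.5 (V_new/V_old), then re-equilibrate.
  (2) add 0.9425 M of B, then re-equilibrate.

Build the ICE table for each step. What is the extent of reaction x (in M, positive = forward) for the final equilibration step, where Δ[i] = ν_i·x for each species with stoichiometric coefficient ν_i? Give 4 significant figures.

x = 0.001677 M

Q₀ = 1.0854e+06 vs Keq = 2701 ⇒ Q>K, reverse
Step 1:
                    G           B           D
  I           0.01431       2.962       9.421
  C           0.09082     0.03027    -0.03027
  E            0.1051       2.992       9.391
  solve Keq expr → x = -0.03027; check Q = 2701
Then change container volume by factor 0.5 (V_new/V_old).
Step 2:
                    G           B           D
  I            0.2103       5.985       18.78
  C           -0.1049    -0.03495     0.03495
  E            0.1054        5.95       18.82
  solve Keq expr → x = 0.03495; check Q = 2701
Then add 0.9425 M of B.
Step 3:
                    G           B           D
  I            0.1054       6.892       18.82
  C         -0.005031   -0.001677    0.001677
  E            0.1004        6.89       18.82
  solve Keq expr → x = 0.001677; check Q = 2701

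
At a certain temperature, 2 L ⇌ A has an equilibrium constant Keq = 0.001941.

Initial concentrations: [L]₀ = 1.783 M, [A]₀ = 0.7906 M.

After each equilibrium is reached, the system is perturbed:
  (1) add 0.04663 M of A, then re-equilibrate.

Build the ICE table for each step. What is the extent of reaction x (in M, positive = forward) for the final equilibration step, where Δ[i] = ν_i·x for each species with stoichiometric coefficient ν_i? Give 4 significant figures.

x = -0.04544 M

Q₀ = 0.2487 vs Keq = 0.001941 ⇒ Q>K, reverse
Step 1:
                  L         A
  I           1.783    0.7906
  C           1.538   -0.7692
  E           3.321   0.02141
  solve Keq expr → x = -0.7692; check Q = 0.001941
Then add 0.04663 M of A.
Step 2:
                  L         A
  I           3.321   0.06804
  C         0.09088  -0.04544
  E           3.412    0.0226
  solve Keq expr → x = -0.04544; check Q = 0.001941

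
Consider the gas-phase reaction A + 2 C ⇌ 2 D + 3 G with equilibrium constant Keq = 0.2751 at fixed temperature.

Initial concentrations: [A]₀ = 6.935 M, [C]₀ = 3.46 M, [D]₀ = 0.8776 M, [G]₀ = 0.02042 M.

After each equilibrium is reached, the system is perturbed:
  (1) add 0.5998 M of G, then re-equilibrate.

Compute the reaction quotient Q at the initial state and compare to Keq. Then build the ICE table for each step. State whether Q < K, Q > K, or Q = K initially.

Q₀ = 7.8988e-08; Q < K (proceeds forward)

Q₀ = 7.8988e-08 vs Keq = 0.2751 ⇒ Q<K, forward
Step 1:
                   A          C          D          G
  Initial      6.935       3.46     0.8776    0.02042
  Change     -0.4853    -0.9707     0.9707      1.456
  Equil         6.45      2.489      1.848      1.476
  solve Keq expr → x = 0.4853; check Q = 0.2751
Then add 0.5998 M of G.
Step 2:
                   A          C          D          G
  Initial       6.45      2.489      1.848      2.076
  Change      0.1169     0.2337    -0.2337    -0.3506
  Equil        6.567      2.723      1.615      1.726
  solve Keq expr → x = -0.1169; check Q = 0.2751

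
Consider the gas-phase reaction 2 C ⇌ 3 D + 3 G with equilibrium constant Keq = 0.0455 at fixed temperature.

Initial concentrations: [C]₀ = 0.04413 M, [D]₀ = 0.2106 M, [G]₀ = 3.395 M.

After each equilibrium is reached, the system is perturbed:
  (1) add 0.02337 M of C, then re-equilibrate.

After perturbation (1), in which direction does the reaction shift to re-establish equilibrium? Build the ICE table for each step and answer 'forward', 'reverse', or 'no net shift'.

Q₀ = 187.7 vs Keq = 0.0455 ⇒ Q>K, reverse
Step 1:
                  C         D         G
  Initial   0.04413    0.2106     3.395
  Change     0.1184   -0.1776   -0.1776
  Equil      0.1625   0.03304     3.217
  solve Keq expr → x = -0.05919; check Q = 0.0455
Then add 0.02337 M of C.
Step 2:
                  C         D         G
  Initial    0.1859   0.03304     3.217
  Change  -0.001881  0.002821  0.002821
  Equil       0.184   0.03586      3.22
  solve Keq expr → x = 9.4029e-04; check Q = 0.0455

Direction: forward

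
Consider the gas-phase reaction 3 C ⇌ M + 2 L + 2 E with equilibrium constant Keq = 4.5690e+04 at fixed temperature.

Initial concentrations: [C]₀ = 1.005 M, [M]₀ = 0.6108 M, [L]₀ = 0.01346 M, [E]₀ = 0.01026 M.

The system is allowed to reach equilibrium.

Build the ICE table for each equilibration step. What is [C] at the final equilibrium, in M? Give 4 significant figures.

Q₀ = 1.1476e-08 vs Keq = 4.5690e+04 ⇒ Q<K, forward
Step 1:
                    C           M           L           E
  I             1.005      0.6108     0.01346     0.01026
  C           -0.9889      0.3296      0.6593      0.6593
  E            0.0161      0.9404      0.6727      0.6695
  solve Keq expr → x = 0.3296; check Q = 4.5690e+04

[C]_eq = 0.0161 M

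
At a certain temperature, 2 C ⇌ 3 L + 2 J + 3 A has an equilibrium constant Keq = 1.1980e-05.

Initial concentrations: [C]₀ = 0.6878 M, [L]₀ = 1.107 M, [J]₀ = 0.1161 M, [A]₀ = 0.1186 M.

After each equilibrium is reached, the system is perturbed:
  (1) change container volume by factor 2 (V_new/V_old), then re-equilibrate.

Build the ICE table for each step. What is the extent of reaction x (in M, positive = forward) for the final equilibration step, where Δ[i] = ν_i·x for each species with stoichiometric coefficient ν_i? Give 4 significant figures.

Q₀ = 6.4482e-05 vs Keq = 1.1980e-05 ⇒ Q>K, reverse
Step 1:
                    C           L           J           A
  init         0.6878       1.107      0.1161      0.1186
  Δ            0.0236     -0.0354     -0.0236     -0.0354
  eq           0.7114       1.072      0.0925      0.0832
  solve Keq expr → x = -0.0118; check Q = 1.1980e-05
Then change container volume by factor 2 (V_new/V_old).
Step 2:
                    C           L           J           A
  init         0.3557      0.5358     0.04625      0.0416
  Δ          -0.03611     0.05417     0.03611     0.05417
  eq           0.3196        0.59     0.08236     0.09577
  solve Keq expr → x = 0.01806; check Q = 1.1980e-05

x = 0.01806 M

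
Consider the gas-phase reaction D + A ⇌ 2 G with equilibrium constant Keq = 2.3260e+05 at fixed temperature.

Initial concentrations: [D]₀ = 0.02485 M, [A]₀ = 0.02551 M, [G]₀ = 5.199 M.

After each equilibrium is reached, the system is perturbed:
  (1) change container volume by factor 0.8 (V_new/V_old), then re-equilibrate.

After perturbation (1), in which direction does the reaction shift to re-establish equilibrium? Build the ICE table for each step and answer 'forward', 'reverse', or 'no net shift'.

Q₀ = 4.2639e+04 vs Keq = 2.3260e+05 ⇒ Q<K, forward
Step 1:
                  D         A         G
  I         0.02485   0.02551     5.199
  C        -0.01434  -0.01434   0.02867
  E         0.01051   0.01117     5.228
  solve Keq expr → x = 0.01434; check Q = 2.3260e+05
Then change container volume by factor 0.8 (V_new/V_old).
Step 2:
                  D         A         G
  I         0.01314   0.01397     6.535
  C               0         0         0
  E         0.01314   0.01397     6.535
  solve Keq expr → x = 0; check Q = 2.3260e+05

Direction: no net shift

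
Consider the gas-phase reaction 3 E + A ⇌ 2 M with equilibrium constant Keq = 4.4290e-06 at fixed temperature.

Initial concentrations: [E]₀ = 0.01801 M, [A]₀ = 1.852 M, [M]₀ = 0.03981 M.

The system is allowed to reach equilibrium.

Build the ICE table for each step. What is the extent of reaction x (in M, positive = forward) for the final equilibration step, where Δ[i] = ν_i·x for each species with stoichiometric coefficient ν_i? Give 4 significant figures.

Q₀ = 146.5 vs Keq = 4.4290e-06 ⇒ Q>K, reverse
Step 1:
                    E           A           M
  Initial     0.01801       1.852     0.03981
  Change      0.05962     0.01987    -0.03975
  Equil       0.07763       1.872  6.2280e-05
  solve Keq expr → x = -0.01987; check Q = 4.4290e-06

x = -0.01987 M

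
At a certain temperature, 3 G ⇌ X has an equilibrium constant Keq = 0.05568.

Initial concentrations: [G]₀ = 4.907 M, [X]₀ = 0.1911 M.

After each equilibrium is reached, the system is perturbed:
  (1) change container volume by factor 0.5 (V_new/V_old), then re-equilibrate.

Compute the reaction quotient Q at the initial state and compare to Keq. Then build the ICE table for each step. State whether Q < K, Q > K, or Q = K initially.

Q₀ = 0.001617; Q < K (proceeds forward)

Q₀ = 0.001617 vs Keq = 0.05568 ⇒ Q<K, forward
Step 1:
                   G          X
  I            4.907     0.1911
  C            -2.32     0.7732
  E            2.587     0.9643
  solve Keq expr → x = 0.7732; check Q = 0.05568
Then change container volume by factor 0.5 (V_new/V_old).
Step 2:
                   G          X
  I            5.175      1.929
  C           -1.633     0.5444
  E            3.541      2.473
  solve Keq expr → x = 0.5444; check Q = 0.05568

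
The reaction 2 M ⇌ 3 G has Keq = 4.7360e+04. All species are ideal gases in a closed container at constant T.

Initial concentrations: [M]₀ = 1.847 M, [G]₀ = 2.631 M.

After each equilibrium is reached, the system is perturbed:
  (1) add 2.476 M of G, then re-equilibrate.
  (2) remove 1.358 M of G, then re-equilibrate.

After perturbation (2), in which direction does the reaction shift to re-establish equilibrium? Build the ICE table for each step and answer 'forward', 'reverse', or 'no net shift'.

Q₀ = 5.339 vs Keq = 4.7360e+04 ⇒ Q<K, forward
Step 1:
                   M          G
  init         1.847      2.631
  Δ           -1.791      2.686
  eq         0.05634      5.317
  solve Keq expr → x = 0.8953; check Q = 4.7360e+04
Then add 2.476 M of G.
Step 2:
                   M          G
  init       0.05634      7.793
  Δ          0.04241   -0.06361
  eq         0.09874      7.729
  solve Keq expr → x = -0.0212; check Q = 4.7360e+04
Then remove 1.358 M of G.
Step 3:
                   M          G
  init       0.09874      6.371
  Δ         -0.02421    0.03632
  eq         0.07453      6.408
  solve Keq expr → x = 0.01211; check Q = 4.7360e+04

Direction: forward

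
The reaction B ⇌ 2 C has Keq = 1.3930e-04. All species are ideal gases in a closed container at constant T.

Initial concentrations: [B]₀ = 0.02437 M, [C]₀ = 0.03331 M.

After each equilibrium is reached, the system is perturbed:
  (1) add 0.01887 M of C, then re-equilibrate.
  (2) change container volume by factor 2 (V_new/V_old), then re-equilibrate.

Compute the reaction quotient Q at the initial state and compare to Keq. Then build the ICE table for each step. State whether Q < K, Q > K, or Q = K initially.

Q₀ = 0.04553; Q > K (proceeds reverse)

Q₀ = 0.04553 vs Keq = 1.3930e-04 ⇒ Q>K, reverse
Step 1:
                    B           C
  I           0.02437     0.03331
  C           0.01548    -0.03095
  E           0.03985    0.002356
  solve Keq expr → x = -0.01548; check Q = 1.3930e-04
Then add 0.01887 M of C.
Step 2:
                    B           C
  I           0.03985     0.02123
  C          0.009305    -0.01861
  E           0.04915    0.002617
  solve Keq expr → x = -0.009305; check Q = 1.3930e-04
Then change container volume by factor 2 (V_new/V_old).
Step 3:
                    B           C
  I           0.02458    0.001308
  C       -2.6594e-04  5.3189e-04
  E           0.02431     0.00184
  solve Keq expr → x = 2.6594e-04; check Q = 1.3930e-04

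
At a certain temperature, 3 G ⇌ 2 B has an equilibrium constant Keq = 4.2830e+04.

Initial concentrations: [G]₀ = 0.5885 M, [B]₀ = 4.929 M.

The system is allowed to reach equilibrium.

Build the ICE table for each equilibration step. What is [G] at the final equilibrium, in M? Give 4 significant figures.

[G]_eq = 0.08649 M

Q₀ = 119.2 vs Keq = 4.2830e+04 ⇒ Q<K, forward
Step 1:
                   G          B
  init        0.5885      4.929
  Δ           -0.502     0.3347
  eq         0.08649      5.264
  solve Keq expr → x = 0.1673; check Q = 4.2830e+04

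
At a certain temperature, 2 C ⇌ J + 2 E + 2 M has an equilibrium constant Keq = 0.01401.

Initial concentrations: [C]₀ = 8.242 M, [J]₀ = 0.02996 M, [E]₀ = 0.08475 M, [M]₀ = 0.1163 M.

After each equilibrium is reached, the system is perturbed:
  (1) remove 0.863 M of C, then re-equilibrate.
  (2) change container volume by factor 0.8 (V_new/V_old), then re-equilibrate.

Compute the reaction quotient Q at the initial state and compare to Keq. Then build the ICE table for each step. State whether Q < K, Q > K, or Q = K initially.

Q₀ = 4.2847e-08 vs Keq = 0.01401 ⇒ Q<K, forward
Step 1:
                    C           J           E           M
  Initial       8.242     0.02996     0.08475      0.1163
  Change      -0.9885      0.4943      0.9885      0.9885
  Equil         7.253      0.5242       1.073       1.105
  solve Keq expr → x = 0.4943; check Q = 0.01401
Then remove 0.863 M of C.
Step 2:
                    C           J           E           M
  Initial        6.39      0.5242       1.073       1.105
  Change      0.05017    -0.02508    -0.05017    -0.05017
  Equil         6.441      0.4991       1.023       1.055
  solve Keq expr → x = -0.02508; check Q = 0.01401
Then change container volume by factor 0.8 (V_new/V_old).
Step 3:
                    C           J           E           M
  Initial       8.051      0.6239       1.279       1.318
  Change       0.1529    -0.07644     -0.1529     -0.1529
  Equil         8.204      0.5475       1.126       1.165
  solve Keq expr → x = -0.07644; check Q = 0.01401

Q₀ = 4.2847e-08; Q < K (proceeds forward)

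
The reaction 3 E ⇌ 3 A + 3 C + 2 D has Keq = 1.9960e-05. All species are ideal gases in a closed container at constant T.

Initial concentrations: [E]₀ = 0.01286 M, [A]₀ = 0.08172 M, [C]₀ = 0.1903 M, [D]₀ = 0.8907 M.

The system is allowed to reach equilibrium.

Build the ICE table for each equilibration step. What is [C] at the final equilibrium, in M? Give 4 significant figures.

[C]_eq = 0.1268 M

Q₀ = 1.403 vs Keq = 1.9960e-05 ⇒ Q>K, reverse
Step 1:
                   E          A          C          D
  init       0.01286    0.08172     0.1903     0.8907
  Δ          0.06349   -0.06349   -0.06349   -0.04233
  eq         0.07635    0.01823     0.1268     0.8484
  solve Keq expr → x = -0.02116; check Q = 1.9960e-05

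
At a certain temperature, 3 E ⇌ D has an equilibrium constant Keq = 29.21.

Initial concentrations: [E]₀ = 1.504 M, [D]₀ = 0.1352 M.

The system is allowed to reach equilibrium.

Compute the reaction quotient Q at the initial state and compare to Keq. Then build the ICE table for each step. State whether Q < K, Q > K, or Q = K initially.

Q₀ = 0.03974; Q < K (proceeds forward)

Q₀ = 0.03974 vs Keq = 29.21 ⇒ Q<K, forward
Step 1:
                   E          D
  I            1.504     0.1352
  C           -1.238     0.4128
  E           0.2657      0.548
  solve Keq expr → x = 0.4128; check Q = 29.21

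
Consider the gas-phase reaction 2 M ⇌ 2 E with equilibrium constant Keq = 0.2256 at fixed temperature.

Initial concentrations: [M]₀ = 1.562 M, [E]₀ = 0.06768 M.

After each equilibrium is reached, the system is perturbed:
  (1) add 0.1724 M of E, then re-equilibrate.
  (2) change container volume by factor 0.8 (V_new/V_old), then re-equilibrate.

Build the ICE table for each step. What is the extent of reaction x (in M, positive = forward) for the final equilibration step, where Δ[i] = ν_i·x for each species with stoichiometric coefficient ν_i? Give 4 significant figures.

x = 0 M

Q₀ = 0.001877 vs Keq = 0.2256 ⇒ Q<K, forward
Step 1:
                  M         E
  init        1.562   0.06768
  Δ         -0.4571    0.4571
  eq          1.105    0.5248
  solve Keq expr → x = 0.2286; check Q = 0.2256
Then add 0.1724 M of E.
Step 2:
                  M         E
  init        1.105    0.6972
  Δ          0.1169   -0.1169
  eq          1.222    0.5803
  solve Keq expr → x = -0.05844; check Q = 0.2256
Then change container volume by factor 0.8 (V_new/V_old).
Step 3:
                  M         E
  init        1.527    0.7254
  Δ               0         0
  eq          1.527    0.7254
  solve Keq expr → x = 0; check Q = 0.2256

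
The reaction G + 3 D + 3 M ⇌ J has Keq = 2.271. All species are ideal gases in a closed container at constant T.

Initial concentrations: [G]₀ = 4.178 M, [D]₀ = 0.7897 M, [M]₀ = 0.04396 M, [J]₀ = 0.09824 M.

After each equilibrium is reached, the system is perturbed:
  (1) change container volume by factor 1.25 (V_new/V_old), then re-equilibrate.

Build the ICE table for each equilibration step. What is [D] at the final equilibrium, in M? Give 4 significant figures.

Q₀ = 562 vs Keq = 2.271 ⇒ Q>K, reverse
Step 1:
                  G         D         M         J
  I           4.178    0.7897   0.04396   0.09824
  C         0.04759    0.1428    0.1428  -0.04759
  E           4.226    0.9325    0.1867   0.05065
  solve Keq expr → x = -0.04759; check Q = 2.271
Then change container volume by factor 1.25 (V_new/V_old).
Step 2:
                  G         D         M         J
  I            3.38     0.746    0.1494   0.04052
  C         0.01403    0.0421    0.0421  -0.01403
  E           3.395    0.7881    0.1915   0.02649
  solve Keq expr → x = -0.01403; check Q = 2.271

[D]_eq = 0.7881 M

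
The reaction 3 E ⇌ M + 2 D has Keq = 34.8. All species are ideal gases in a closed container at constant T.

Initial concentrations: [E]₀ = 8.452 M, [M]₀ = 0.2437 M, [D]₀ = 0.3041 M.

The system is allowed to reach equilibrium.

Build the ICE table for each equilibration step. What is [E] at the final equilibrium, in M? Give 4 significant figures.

[E]_eq = 1.255 M

Q₀ = 3.7326e-05 vs Keq = 34.8 ⇒ Q<K, forward
Step 1:
                   E          M          D
  Initial      8.452     0.2437     0.3041
  Change      -7.197      2.399      4.798
  Equil        1.255      2.643      5.102
  solve Keq expr → x = 2.399; check Q = 34.8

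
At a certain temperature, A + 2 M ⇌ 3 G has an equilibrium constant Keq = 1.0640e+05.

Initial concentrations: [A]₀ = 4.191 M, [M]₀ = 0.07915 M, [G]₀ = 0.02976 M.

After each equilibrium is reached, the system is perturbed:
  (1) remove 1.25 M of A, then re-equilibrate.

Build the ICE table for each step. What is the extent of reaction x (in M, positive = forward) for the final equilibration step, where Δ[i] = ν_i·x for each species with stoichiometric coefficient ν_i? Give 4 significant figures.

Q₀ = 0.001004 vs Keq = 1.0640e+05 ⇒ Q<K, forward
Step 1:
                    A           M           G
  init          4.191     0.07915     0.02976
  Δ          -0.03953    -0.07906      0.1186
  eq            4.151  8.5978e-05      0.1484
  solve Keq expr → x = 0.03953; check Q = 1.0640e+05
Then remove 1.25 M of A.
Step 2:
                    A           M           G
  init          2.901  8.5978e-05      0.1484
  Δ        8.4198e-06  1.6840e-05 -2.5259e-05
  eq            2.901  1.0282e-04      0.1483
  solve Keq expr → x = -8.4198e-06; check Q = 1.0640e+05

x = -8.4198e-06 M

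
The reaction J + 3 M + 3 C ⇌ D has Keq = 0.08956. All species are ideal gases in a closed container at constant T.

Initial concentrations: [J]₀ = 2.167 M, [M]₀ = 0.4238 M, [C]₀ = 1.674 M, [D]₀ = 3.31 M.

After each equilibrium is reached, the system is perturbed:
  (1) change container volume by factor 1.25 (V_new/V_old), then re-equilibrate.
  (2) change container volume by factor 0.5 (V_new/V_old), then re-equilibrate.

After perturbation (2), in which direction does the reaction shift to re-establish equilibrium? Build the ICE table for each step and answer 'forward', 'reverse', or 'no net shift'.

Q₀ = 4.278 vs Keq = 0.08956 ⇒ Q>K, reverse
Step 1:
                   J          M          C          D
  Initial      2.167     0.4238      1.674       3.31
  Change      0.2113     0.6339     0.6339    -0.2113
  Equil        2.378      1.058      2.308      3.099
  solve Keq expr → x = -0.2113; check Q = 0.08956
Then change container volume by factor 1.25 (V_new/V_old).
Step 2:
                   J          M          C          D
  Initial      1.903     0.8462      1.846      2.479
  Change     0.09117     0.2735     0.2735   -0.09117
  Equil        1.994       1.12       2.12      2.388
  solve Keq expr → x = -0.09117; check Q = 0.08956
Then change container volume by factor 0.5 (V_new/V_old).
Step 3:
                   J          M          C          D
  Initial      3.988      2.239       4.24      4.776
  Change     -0.4521     -1.356     -1.356     0.4521
  Equil        3.536     0.8831      2.883      5.228
  solve Keq expr → x = 0.4521; check Q = 0.08956

Direction: forward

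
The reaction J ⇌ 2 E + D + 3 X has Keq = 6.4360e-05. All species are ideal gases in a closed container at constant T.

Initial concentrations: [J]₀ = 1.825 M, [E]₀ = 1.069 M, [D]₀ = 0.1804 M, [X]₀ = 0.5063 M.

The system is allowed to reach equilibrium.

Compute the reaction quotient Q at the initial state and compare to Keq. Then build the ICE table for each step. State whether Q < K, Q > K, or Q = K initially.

Q₀ = 0.01466; Q > K (proceeds reverse)

Q₀ = 0.01466 vs Keq = 6.4360e-05 ⇒ Q>K, reverse
Step 1:
                    J           E           D           X
  Initial       1.825       1.069      0.1804      0.5063
  Change       0.1204     -0.2409     -0.1204     -0.3613
  Equil         1.945      0.8281     0.05995       0.145
  solve Keq expr → x = -0.1204; check Q = 6.4360e-05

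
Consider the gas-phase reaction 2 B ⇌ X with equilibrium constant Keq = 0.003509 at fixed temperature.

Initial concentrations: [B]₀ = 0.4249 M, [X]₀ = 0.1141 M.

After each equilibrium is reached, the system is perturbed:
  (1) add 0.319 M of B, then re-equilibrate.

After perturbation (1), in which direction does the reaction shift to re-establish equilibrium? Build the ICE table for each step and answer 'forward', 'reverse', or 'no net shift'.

Q₀ = 0.632 vs Keq = 0.003509 ⇒ Q>K, reverse
Step 1:
                  B         X
  init       0.4249    0.1141
  Δ          0.2252   -0.1126
  eq         0.6501  0.001483
  solve Keq expr → x = -0.1126; check Q = 0.003509
Then add 0.319 M of B.
Step 2:
                  B         X
  init       0.9691  0.001483
  Δ       -0.003577  0.001788
  eq         0.9656  0.003271
  solve Keq expr → x = 0.001788; check Q = 0.003509

Direction: forward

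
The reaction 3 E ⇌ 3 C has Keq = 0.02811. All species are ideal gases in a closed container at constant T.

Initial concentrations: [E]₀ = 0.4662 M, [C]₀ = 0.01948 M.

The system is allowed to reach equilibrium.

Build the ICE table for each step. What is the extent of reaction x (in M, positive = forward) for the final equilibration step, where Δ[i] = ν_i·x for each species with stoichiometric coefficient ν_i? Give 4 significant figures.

x = 0.03125 M

Q₀ = 7.2954e-05 vs Keq = 0.02811 ⇒ Q<K, forward
Step 1:
                  E         C
  Initial    0.4662   0.01948
  Change   -0.09376   0.09376
  Equil      0.3724    0.1132
  solve Keq expr → x = 0.03125; check Q = 0.02811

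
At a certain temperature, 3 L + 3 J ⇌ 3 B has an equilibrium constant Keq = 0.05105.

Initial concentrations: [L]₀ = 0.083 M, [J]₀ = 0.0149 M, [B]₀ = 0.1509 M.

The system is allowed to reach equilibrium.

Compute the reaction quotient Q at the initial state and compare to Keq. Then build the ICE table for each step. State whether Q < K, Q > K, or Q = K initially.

Q₀ = 1.8167e+06; Q > K (proceeds reverse)

Q₀ = 1.8167e+06 vs Keq = 0.05105 ⇒ Q>K, reverse
Step 1:
                  L         J         B
  I           0.083    0.0149    0.1509
  C          0.1383    0.1383   -0.1383
  E          0.2213    0.1532   0.01258
  solve Keq expr → x = -0.04611; check Q = 0.05105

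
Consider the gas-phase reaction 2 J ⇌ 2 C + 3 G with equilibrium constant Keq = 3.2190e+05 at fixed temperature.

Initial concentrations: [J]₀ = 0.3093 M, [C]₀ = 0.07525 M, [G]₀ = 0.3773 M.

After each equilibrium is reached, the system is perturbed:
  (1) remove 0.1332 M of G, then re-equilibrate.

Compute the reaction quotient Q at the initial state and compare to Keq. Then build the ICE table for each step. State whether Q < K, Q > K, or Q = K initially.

Q₀ = 0.003179 vs Keq = 3.2190e+05 ⇒ Q<K, forward
Step 1:
                    J           C           G
  I            0.3093     0.07525      0.3773
  C           -0.3088      0.3088      0.4632
  E        5.2154e-04       0.384      0.8405
  solve Keq expr → x = 0.1544; check Q = 3.2190e+05
Then remove 0.1332 M of G.
Step 2:
                    J           C           G
  I        5.2154e-04       0.384      0.7073
  C       -1.1866e-04  1.1866e-04  1.7798e-04
  E        4.0288e-04      0.3841      0.7074
  solve Keq expr → x = 5.9328e-05; check Q = 3.2190e+05

Q₀ = 0.003179; Q < K (proceeds forward)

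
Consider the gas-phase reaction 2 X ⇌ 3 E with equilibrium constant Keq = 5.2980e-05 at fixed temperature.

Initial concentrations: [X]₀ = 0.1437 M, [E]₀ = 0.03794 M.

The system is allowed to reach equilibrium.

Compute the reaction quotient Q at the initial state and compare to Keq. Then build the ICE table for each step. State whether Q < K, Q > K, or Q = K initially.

Q₀ = 0.002645; Q > K (proceeds reverse)

Q₀ = 0.002645 vs Keq = 5.2980e-05 ⇒ Q>K, reverse
Step 1:
                   X          E
  I           0.1437    0.03794
  C          0.01787    -0.0268
  E           0.1616    0.01114
  solve Keq expr → x = -0.008933; check Q = 5.2980e-05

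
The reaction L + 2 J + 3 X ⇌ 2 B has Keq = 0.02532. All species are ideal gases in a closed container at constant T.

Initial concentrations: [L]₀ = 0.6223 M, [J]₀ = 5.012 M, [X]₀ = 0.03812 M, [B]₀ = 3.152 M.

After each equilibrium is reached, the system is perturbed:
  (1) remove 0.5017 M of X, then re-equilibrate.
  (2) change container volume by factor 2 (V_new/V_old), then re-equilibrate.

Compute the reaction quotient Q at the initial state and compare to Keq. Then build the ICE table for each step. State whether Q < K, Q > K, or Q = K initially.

Q₀ = 1.1473e+04 vs Keq = 0.02532 ⇒ Q>K, reverse
Step 1:
                    L           J           X           B
  I            0.6223       5.012     0.03812       3.152
  C            0.5234       1.047        1.57      -1.047
  E             1.146       6.059       1.608       2.105
  solve Keq expr → x = -0.5234; check Q = 0.02532
Then remove 0.5017 M of X.
Step 2:
                    L           J           X           B
  I             1.146       6.059       1.107       2.105
  C            0.1054      0.2108      0.3163     -0.2108
  E             1.251        6.27       1.423       1.894
  solve Keq expr → x = -0.1054; check Q = 0.02532
Then change container volume by factor 2 (V_new/V_old).
Step 3:
                    L           J           X           B
  I            0.6256       3.135      0.7115      0.9471
  C            0.1587      0.3174      0.4762     -0.3174
  E            0.7843       3.452       1.188      0.6297
  solve Keq expr → x = -0.1587; check Q = 0.02532

Q₀ = 1.1473e+04; Q > K (proceeds reverse)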